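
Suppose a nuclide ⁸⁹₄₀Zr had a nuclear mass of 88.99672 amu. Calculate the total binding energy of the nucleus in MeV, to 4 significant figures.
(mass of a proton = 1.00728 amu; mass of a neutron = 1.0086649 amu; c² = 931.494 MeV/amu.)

The nucleus contains 40 protons and 89 − 40 = 49 neutrons.
Mass of separated nucleons = 40(1.00728) + 49(1.0086649) = 40.29120 + 49.4245801 = 89.7157801 amu
The mass defect is 89.7157801 − 88.99672 = 0.7190601 amu.
Converting to energy: 0.7190601 amu × 931.494 MeV/amu = 669.800 MeV

669.8 MeV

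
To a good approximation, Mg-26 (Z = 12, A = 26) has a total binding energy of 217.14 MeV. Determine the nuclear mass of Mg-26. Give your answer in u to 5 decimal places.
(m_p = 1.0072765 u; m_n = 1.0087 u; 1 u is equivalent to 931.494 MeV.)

Mass defect = 217.14 MeV / (931.494 MeV/u) = 0.2331094 u
Constituent mass = 12(1.0072765) + 14(1.0087) = 26.2091180 u
Nuclear mass = 26.2091180 − 0.2331094 = 25.9760086 u ≈ 25.97601 u (to 5 decimal places)

25.97601 u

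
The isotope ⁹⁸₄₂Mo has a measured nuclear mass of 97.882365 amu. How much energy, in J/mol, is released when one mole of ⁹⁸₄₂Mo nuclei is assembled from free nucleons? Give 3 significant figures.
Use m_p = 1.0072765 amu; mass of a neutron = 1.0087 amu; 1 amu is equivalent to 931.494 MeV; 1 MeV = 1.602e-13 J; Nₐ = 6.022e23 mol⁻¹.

Total constituent mass: 42 × 1.0072765 + 56 × 1.0087 = 98.7928130 amu
The mass defect is 98.7928130 − 97.882365 = 0.9104480 amu.
E_B = 0.9104480 × 931.494 = 848.077 MeV
Per nucleus in joules: 848.077 MeV × 1.602e-13 J/MeV = 1.3586e-10 J
Per mole: 1.3586e-10 J × 6.022e23 mol⁻¹ = 8.1815e+13 J/mol

8.18e+13 J/mol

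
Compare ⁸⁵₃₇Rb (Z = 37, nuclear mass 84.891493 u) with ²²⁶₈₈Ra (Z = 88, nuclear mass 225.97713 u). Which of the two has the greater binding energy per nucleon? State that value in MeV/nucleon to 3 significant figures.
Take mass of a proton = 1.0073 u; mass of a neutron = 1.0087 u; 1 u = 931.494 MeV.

⁸⁵₃₇Rb; 8.73 MeV/nucleon

⁸⁵₃₇Rb: Σm = 37(1.0073) + 48(1.0087) = 85.6877 u; Δm = 0.796207 u; E_B = 741.66 MeV; E_B/A = 8.725 MeV
²²⁶₈₈Ra: Σm = 88(1.0073) + 138(1.0087) = 227.8430 u; Δm = 1.86587 u; E_B = 1738.0 MeV; E_B/A = 7.690 MeV
⁸⁵₃₇Rb has the higher binding energy per nucleon, so it is the more tightly bound nucleus.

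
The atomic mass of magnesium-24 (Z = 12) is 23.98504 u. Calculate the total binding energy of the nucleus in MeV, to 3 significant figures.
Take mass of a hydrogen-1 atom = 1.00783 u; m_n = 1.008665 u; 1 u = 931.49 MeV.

198 MeV

Mass of separated nucleons = 12(1.00783) + 12(1.008665) = 12.09396 + 12.103980 = 24.197940 u
Mass defect Δm = 24.197940 − 23.98504 = 0.212900 u
Converting to energy: 0.212900 u × 931.49 MeV/u = 198.314 MeV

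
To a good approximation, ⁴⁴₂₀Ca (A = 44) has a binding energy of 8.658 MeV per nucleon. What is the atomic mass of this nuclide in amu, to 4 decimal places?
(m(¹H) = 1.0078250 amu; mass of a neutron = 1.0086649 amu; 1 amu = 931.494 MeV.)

Total binding energy = 44 × 8.658 = 380.952 MeV
Mass defect = 380.952 MeV / (931.494 MeV/amu) = 0.408969 amu
Constituent mass = 20(1.0078250) + 24(1.0086649) = 44.3644576 amu
Atomic mass = 44.3644576 − 0.408969 = 43.9554886 amu ≈ 43.9555 amu (to 4 decimal places)

43.9555 amu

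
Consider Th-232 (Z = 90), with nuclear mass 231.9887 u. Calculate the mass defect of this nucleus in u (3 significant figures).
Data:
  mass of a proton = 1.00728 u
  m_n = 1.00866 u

1.90 u

With 90 protons and 142 neutrons (A = 232):
Mass of separated nucleons = 90(1.00728) + 142(1.00866) = 90.65520 + 143.22972 = 233.88492 u
Mass defect Δm = 233.88492 − 231.9887 = 1.89622 u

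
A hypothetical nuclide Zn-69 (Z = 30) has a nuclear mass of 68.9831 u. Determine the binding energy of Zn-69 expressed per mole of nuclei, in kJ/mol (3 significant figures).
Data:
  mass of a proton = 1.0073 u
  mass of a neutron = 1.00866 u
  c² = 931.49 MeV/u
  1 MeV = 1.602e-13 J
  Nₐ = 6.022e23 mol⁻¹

5.15e+10 kJ/mol

Total constituent mass: 30 × 1.0073 + 39 × 1.00866 = 69.55674 u
Δm = 69.55674 − 68.9831 = 0.57364 u
Binding energy = Δm·c² = 0.57364 × 931.49 MeV/u = 534.340 MeV
Per nucleus in joules: 534.340 MeV × 1.602e-13 J/MeV = 8.5601e-11 J
Per mole: 8.5601e-11 J × 6.022e23 mol⁻¹ = 5.1549e+13 J/mol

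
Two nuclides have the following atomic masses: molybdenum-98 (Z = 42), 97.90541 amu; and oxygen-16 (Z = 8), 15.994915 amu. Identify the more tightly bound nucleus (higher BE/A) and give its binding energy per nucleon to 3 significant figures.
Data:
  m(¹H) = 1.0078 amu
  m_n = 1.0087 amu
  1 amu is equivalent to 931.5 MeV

molybdenum-98: Σm = 42(1.0078) + 56(1.0087) = 98.8148 amu; Δm = 0.90939 amu; E_B = 847.10 MeV; E_B/A = 8.644 MeV
oxygen-16: Σm = 8(1.0078) + 8(1.0087) = 16.1320 amu; Δm = 0.137085 amu; E_B = 127.69 MeV; E_B/A = 7.981 MeV
molybdenum-98 has the higher binding energy per nucleon, so it is the more tightly bound nucleus.

molybdenum-98; 8.64 MeV/nucleon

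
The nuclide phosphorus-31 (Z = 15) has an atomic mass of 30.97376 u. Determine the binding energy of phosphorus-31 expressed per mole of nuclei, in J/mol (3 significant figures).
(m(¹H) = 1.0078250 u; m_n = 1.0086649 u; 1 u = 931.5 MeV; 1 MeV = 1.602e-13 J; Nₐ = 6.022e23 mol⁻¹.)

2.54e+13 J/mol

Mass of separated nucleons = 15(1.0078250) + 16(1.0086649) = 15.1173750 + 16.1386384 = 31.2560134 u
The mass defect is 31.2560134 − 30.97376 = 0.2822534 u.
Binding energy = Δm·c² = 0.2822534 × 931.5 MeV/u = 262.919 MeV
Per nucleus in joules: 262.919 MeV × 1.602e-13 J/MeV = 4.2120e-11 J
Per mole: 4.2120e-11 J × 6.022e23 mol⁻¹ = 2.5365e+13 J/mol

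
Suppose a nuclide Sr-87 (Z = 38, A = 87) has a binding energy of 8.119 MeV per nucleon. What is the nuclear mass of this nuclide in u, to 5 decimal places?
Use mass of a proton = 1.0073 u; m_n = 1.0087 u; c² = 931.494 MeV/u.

86.94540 u

Total binding energy = 87 × 8.119 = 706.353 MeV
Mass defect = 706.353 MeV / (931.494 MeV/u) = 0.7583012 u
Constituent mass = 38(1.0073) + 49(1.0087) = 87.7037 u
Nuclear mass = 87.7037 − 0.7583012 = 86.9453988 u ≈ 86.94540 u (to 5 decimal places)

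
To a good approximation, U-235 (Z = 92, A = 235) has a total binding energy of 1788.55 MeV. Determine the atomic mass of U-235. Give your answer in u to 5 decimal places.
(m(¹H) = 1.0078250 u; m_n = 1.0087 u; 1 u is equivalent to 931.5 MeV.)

Mass defect = 1788.55 MeV / (931.5 MeV/u) = 1.9200751 u
Constituent mass = 92(1.0078250) + 143(1.0087) = 236.9640000 u
Atomic mass = 236.9640000 − 1.9200751 = 235.0439249 u ≈ 235.04392 u (to 5 decimal places)

235.04392 u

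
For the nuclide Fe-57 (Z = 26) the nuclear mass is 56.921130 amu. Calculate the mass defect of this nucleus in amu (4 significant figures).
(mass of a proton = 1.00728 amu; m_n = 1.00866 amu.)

0.5366 amu

With 26 protons and 31 neutrons (A = 57):
Total constituent mass: 26 × 1.00728 + 31 × 1.00866 = 57.45774 amu
Mass defect Δm = 57.45774 − 56.921130 = 0.536610 amu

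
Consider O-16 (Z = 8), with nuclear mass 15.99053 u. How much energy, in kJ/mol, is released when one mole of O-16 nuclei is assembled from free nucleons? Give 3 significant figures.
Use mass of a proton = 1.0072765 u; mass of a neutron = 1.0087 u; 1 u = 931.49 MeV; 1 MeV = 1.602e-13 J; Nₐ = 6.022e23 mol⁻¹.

1.23e+10 kJ/mol

Total constituent mass: 8 × 1.0072765 + 8 × 1.0087 = 16.1278120 u
The mass defect is 16.1278120 − 15.99053 = 0.1372820 u.
Converting to energy: 0.1372820 u × 931.49 MeV/u = 127.877 MeV
Per nucleus in joules: 127.877 MeV × 1.602e-13 J/MeV = 2.0486e-11 J
Per mole: 2.0486e-11 J × 6.022e23 mol⁻¹ = 1.2337e+13 J/mol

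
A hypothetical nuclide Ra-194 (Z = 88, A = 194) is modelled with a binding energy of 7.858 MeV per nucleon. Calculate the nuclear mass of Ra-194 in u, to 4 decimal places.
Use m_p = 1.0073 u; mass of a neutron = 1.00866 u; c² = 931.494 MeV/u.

Total binding energy = 194 × 7.858 = 1524.452 MeV
Mass defect = 1524.452 MeV / (931.494 MeV/u) = 1.636567 u
Constituent mass = 88(1.0073) + 106(1.00866) = 195.56036 u
Nuclear mass = 195.56036 − 1.636567 = 193.923793 u ≈ 193.9238 u (to 4 decimal places)

193.9238 u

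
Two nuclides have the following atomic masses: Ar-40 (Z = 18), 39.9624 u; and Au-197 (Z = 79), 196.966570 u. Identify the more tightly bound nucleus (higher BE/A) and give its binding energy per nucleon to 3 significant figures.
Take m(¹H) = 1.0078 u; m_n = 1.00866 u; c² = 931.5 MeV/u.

Ar-40; 8.58 MeV/nucleon

Ar-40: Σm = 18(1.0078) + 22(1.00866) = 40.33092 u; Δm = 0.36852 u; E_B = 343.28 MeV; E_B/A = 8.582 MeV
Au-197: Σm = 79(1.0078) + 118(1.00866) = 198.63808 u; Δm = 1.671510 u; E_B = 1557.0 MeV; E_B/A = 7.904 MeV
Ar-40 has the higher binding energy per nucleon, so it is the more tightly bound nucleus.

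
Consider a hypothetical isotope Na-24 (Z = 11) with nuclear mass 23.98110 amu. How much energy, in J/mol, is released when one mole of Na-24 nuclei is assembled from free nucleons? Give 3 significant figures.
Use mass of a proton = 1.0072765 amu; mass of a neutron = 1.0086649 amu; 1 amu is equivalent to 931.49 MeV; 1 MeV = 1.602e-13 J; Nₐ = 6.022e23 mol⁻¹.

Σm = 11·m_p + 13·m_n = 11.0800415 + 13.1126437 = 24.1926852 amu
Mass defect Δm = 24.1926852 − 23.98110 = 0.2115852 amu
E_B = 0.2115852 × 931.49 = 197.089 MeV
Per nucleus in joules: 197.089 MeV × 1.602e-13 J/MeV = 3.1574e-11 J
Per mole: 3.1574e-11 J × 6.022e23 mol⁻¹ = 1.9014e+13 J/mol

1.90e+13 J/mol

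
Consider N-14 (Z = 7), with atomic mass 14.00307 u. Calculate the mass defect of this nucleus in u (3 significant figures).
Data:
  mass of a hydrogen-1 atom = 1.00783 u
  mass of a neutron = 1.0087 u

0.113 u

With 7 protons and 7 neutrons (A = 14):
Total constituent mass: 7 × 1.00783 + 7 × 1.0087 = 14.11571 u
Δm = 14.11571 − 14.00307 = 0.11264 u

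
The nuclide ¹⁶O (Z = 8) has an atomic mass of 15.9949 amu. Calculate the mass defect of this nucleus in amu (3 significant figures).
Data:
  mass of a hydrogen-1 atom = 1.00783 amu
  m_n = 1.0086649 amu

0.137 amu

With 8 protons and 8 neutrons (A = 16):
Σm = 8·m(¹H) + 8·m_n = 8.06264 + 8.0693192 = 16.1319592 amu
The mass defect is 16.1319592 − 15.9949 = 0.1370592 amu.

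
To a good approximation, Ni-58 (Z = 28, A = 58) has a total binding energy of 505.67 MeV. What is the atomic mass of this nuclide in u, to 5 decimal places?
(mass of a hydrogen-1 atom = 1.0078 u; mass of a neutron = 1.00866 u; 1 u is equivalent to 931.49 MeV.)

57.93534 u

Mass defect = 505.67 MeV / (931.49 MeV/u) = 0.5428614 u
Constituent mass = 28(1.0078) + 30(1.00866) = 58.47820 u
Atomic mass = 58.47820 − 0.5428614 = 57.9353386 u ≈ 57.93534 u (to 5 decimal places)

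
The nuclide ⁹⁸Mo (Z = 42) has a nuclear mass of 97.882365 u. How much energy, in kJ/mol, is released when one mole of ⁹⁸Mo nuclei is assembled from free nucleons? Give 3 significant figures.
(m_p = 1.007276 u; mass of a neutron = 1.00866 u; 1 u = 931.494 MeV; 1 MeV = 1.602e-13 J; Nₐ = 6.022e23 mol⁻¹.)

The nucleus contains 42 protons and 98 − 42 = 56 neutrons.
Σm = 42·m_p + 56·m_n = 42.305592 + 56.48496 = 98.790552 u
The mass defect is 98.790552 − 97.882365 = 0.908187 u.
Converting to energy: 0.908187 u × 931.494 MeV/u = 845.971 MeV
Per nucleus in joules: 845.971 MeV × 1.602e-13 J/MeV = 1.3552e-10 J
Per mole: 1.3552e-10 J × 6.022e23 mol⁻¹ = 8.1610e+13 J/mol

8.16e+10 kJ/mol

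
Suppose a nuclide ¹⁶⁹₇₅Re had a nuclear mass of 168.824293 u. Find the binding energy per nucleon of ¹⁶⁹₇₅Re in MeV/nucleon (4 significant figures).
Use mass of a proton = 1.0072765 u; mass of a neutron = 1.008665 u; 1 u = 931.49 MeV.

8.466 MeV/nucleon

Z = 75, so N = A − Z = 169 − 75 = 94.
Total constituent mass: 75 × 1.0072765 + 94 × 1.008665 = 170.3602475 u
The mass defect is 170.3602475 − 168.824293 = 1.5359545 u.
Converting to energy: 1.5359545 u × 931.49 MeV/u = 1430.73 MeV
Dividing by A = 169 gives 8.466 MeV per nucleon.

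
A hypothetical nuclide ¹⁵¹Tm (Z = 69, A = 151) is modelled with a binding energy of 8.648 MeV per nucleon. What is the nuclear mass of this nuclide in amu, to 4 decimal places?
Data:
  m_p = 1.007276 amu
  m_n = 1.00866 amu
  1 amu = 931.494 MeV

150.8103 amu

Total binding energy = 151 × 8.648 = 1305.848 MeV
Mass defect = 1305.848 MeV / (931.494 MeV/amu) = 1.401886 amu
Constituent mass = 69(1.007276) + 82(1.00866) = 152.212164 amu
Nuclear mass = 152.212164 − 1.401886 = 150.810278 amu ≈ 150.8103 amu (to 4 decimal places)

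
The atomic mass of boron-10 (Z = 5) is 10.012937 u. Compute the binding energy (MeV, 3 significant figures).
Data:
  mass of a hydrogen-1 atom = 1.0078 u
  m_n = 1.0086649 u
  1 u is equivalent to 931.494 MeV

Σm = 5·m(¹H) + 5·m_n = 5.0390 + 5.0433245 = 10.0823245 u
Mass defect Δm = 10.0823245 − 10.012937 = 0.0693875 u
Binding energy = Δm·c² = 0.0693875 × 931.494 MeV/u = 64.6340 MeV

64.6 MeV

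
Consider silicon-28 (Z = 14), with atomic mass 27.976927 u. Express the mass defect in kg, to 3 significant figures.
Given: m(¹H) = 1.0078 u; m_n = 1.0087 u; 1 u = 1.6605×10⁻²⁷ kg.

Mass of separated nucleons = 14(1.0078) + 14(1.0087) = 14.1092 + 14.1218 = 28.2310 u
Mass defect Δm = 28.2310 − 27.976927 = 0.254073 u
In SI units: 0.254073 u × 1.6605×10⁻²⁷ kg/u = 4.2189e-28 kg

4.22e-28 kg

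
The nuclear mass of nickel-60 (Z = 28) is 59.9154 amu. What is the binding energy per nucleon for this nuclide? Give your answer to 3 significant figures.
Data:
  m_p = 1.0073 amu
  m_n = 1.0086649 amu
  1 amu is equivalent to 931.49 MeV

8.79 MeV/nucleon

The nucleus contains 28 protons and 60 − 28 = 32 neutrons.
Total constituent mass: 28 × 1.0073 + 32 × 1.0086649 = 60.4816768 amu
Δm = 60.4816768 − 59.9154 = 0.5662768 amu
Binding energy = Δm·c² = 0.5662768 × 931.49 MeV/amu = 527.481 MeV
BE/A = 527.481 MeV / 60 = 8.791 MeV/nucleon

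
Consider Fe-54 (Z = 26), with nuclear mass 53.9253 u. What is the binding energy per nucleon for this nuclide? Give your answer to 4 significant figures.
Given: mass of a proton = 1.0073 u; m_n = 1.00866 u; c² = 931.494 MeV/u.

Mass of separated nucleons = 26(1.0073) + 28(1.00866) = 26.1898 + 28.24248 = 54.43228 u
Δm = 54.43228 − 53.9253 = 0.50698 u
Converting to energy: 0.50698 u × 931.494 MeV/u = 472.249 MeV
BE/A = 472.249 MeV / 54 = 8.745 MeV/nucleon

8.745 MeV/nucleon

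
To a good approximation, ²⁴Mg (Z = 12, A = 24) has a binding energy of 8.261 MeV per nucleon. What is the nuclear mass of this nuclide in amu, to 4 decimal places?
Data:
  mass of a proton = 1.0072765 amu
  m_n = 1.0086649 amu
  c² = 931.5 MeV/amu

Total binding energy = 24 × 8.261 = 198.264 MeV
Mass defect = 198.264 MeV / (931.5 MeV/amu) = 0.212844 amu
Constituent mass = 12(1.0072765) + 12(1.0086649) = 24.1912968 amu
Nuclear mass = 24.1912968 − 0.212844 = 23.9784528 amu ≈ 23.9785 amu (to 4 decimal places)

23.9785 amu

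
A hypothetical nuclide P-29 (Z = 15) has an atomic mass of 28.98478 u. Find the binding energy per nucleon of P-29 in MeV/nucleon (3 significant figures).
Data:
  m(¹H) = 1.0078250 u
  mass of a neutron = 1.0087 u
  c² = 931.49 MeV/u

8.17 MeV/nucleon

The nucleus contains 15 protons and 29 − 15 = 14 neutrons.
Mass of separated nucleons = 15(1.0078250) + 14(1.0087) = 15.1173750 + 14.1218 = 29.2391750 u
The mass defect is 29.2391750 − 28.98478 = 0.2543950 u.
Converting to energy: 0.2543950 u × 931.49 MeV/u = 236.966 MeV
BE/A = 236.966 MeV / 29 = 8.171 MeV/nucleon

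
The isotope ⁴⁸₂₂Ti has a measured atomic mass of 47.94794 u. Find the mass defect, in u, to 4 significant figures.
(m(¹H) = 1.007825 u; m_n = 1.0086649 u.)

0.4495 u

With 22 protons and 26 neutrons (A = 48):
Mass of separated nucleons = 22(1.007825) + 26(1.0086649) = 22.172150 + 26.2252874 = 48.3974374 u
The mass defect is 48.3974374 − 47.94794 = 0.4494974 u.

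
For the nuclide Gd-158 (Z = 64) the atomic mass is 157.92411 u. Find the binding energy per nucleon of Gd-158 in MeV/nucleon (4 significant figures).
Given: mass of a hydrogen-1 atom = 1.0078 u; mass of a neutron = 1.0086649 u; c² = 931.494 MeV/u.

With 64 protons and 94 neutrons (A = 158):
Σm = 64·m(¹H) + 94·m_n = 64.4992 + 94.8145006 = 159.3137006 u
Mass defect Δm = 159.3137006 − 157.92411 = 1.3895906 u
Converting to energy: 1.3895906 u × 931.494 MeV/u = 1294.40 MeV
BE/A = 1294.40 MeV / 158 = 8.192 MeV/nucleon

8.192 MeV/nucleon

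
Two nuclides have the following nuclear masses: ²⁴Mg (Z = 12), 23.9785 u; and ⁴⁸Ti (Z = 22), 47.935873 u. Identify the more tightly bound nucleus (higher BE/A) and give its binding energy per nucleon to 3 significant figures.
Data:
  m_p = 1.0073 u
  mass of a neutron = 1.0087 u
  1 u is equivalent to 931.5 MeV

²⁴Mg: Σm = 12(1.0073) + 12(1.0087) = 24.1920 u; Δm = 0.2135 u; E_B = 198.875 MeV; E_B/A = 8.286 MeV
⁴⁸Ti: Σm = 22(1.0073) + 26(1.0087) = 48.3868 u; Δm = 0.450927 u; E_B = 420.04 MeV; E_B/A = 8.751 MeV
⁴⁸Ti has the higher binding energy per nucleon, so it is the more tightly bound nucleus.

⁴⁸Ti; 8.75 MeV/nucleon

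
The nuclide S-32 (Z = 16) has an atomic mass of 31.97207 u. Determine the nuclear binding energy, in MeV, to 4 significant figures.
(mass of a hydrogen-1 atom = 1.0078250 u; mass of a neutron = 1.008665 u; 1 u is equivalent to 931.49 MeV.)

Z = 16, so N = A − Z = 32 − 16 = 16.
Mass of separated nucleons = 16(1.0078250) + 16(1.008665) = 16.1252000 + 16.138640 = 32.2638400 u
Δm = 32.2638400 − 31.97207 = 0.2917700 u
E_B = 0.2917700 × 931.49 = 271.781 MeV

271.8 MeV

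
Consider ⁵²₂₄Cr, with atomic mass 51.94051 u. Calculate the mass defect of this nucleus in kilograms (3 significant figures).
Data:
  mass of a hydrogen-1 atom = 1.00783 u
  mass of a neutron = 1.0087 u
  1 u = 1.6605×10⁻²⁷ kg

Z = 24, so N = A − Z = 52 − 24 = 28.
Σm = 24·m(¹H) + 28·m_n = 24.18792 + 28.2436 = 52.43152 u
Δm = 52.43152 − 51.94051 = 0.49101 u
In SI units: 0.49101 u × 1.6605×10⁻²⁷ kg/u = 8.1532e-28 kg

8.15e-28 kg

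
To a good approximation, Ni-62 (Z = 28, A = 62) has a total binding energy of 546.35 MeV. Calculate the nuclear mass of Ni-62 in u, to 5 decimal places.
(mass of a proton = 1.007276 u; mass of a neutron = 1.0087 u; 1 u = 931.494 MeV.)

61.91300 u

Mass defect = 546.35 MeV / (931.494 MeV/u) = 0.5865309 u
Constituent mass = 28(1.007276) + 34(1.0087) = 62.499528 u
Nuclear mass = 62.499528 − 0.5865309 = 61.9129971 u ≈ 61.91300 u (to 5 decimal places)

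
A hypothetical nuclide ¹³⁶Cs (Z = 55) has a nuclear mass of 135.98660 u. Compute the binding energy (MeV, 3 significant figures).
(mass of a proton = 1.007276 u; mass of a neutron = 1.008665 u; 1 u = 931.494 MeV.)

1040 MeV

With 55 protons and 81 neutrons (A = 136):
Σm = 55·m_p + 81·m_n = 55.400180 + 81.701865 = 137.102045 u
Δm = 137.102045 − 135.98660 = 1.115445 u
Binding energy = Δm·c² = 1.115445 × 931.494 MeV/u = 1039.03 MeV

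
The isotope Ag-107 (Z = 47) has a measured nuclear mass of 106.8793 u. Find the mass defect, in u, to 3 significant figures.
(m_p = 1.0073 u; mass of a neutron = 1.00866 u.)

The nucleus contains 47 protons and 107 − 47 = 60 neutrons.
Σm = 47·m_p + 60·m_n = 47.3431 + 60.51960 = 107.86270 u
Mass defect Δm = 107.86270 − 106.8793 = 0.98340 u

0.983 u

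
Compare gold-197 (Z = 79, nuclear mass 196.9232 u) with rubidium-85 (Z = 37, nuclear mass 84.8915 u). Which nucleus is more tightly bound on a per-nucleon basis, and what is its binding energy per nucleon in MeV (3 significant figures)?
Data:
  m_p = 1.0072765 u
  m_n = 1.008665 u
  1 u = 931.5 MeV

rubidium-85; 8.70 MeV/nucleon

gold-197: Σm = 79(1.0072765) + 118(1.008665) = 198.5973135 u; Δm = 1.6741135 u; E_B = 1559.4 MeV; E_B/A = 7.916 MeV
rubidium-85: Σm = 37(1.0072765) + 48(1.008665) = 85.6851505 u; Δm = 0.7936505 u; E_B = 739.285 MeV; E_B/A = 8.697 MeV
rubidium-85 has the higher binding energy per nucleon, so it is the more tightly bound nucleus.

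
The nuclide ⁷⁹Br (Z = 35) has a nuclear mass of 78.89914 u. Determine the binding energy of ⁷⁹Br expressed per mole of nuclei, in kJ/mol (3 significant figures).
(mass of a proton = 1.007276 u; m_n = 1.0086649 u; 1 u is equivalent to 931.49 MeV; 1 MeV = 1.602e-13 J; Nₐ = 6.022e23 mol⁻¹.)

6.62e+10 kJ/mol

Mass of separated nucleons = 35(1.007276) + 44(1.0086649) = 35.254660 + 44.3812556 = 79.6359156 u
Mass defect Δm = 79.6359156 − 78.89914 = 0.7367756 u
E_B = 0.7367756 × 931.49 = 686.299 MeV
Per nucleus in joules: 686.299 MeV × 1.602e-13 J/MeV = 1.0995e-10 J
Per mole: 1.0995e-10 J × 6.022e23 mol⁻¹ = 6.6212e+13 J/mol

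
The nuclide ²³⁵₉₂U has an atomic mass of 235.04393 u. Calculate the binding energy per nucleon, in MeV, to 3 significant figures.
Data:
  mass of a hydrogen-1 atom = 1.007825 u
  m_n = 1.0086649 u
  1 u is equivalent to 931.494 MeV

Σm = 92·m(¹H) + 143·m_n = 92.719900 + 144.2390807 = 236.9589807 u
The mass defect is 236.9589807 − 235.04393 = 1.9150507 u.
Converting to energy: 1.9150507 u × 931.494 MeV/u = 1783.86 MeV
BE/A = 1783.86 MeV / 235 = 7.591 MeV/nucleon

7.59 MeV/nucleon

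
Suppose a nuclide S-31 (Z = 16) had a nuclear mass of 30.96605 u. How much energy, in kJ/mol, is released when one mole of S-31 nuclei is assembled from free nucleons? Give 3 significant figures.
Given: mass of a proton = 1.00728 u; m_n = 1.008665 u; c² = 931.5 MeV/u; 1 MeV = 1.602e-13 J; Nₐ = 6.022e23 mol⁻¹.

Z = 16, so N = A − Z = 31 − 16 = 15.
Σm = 16·m_p + 15·m_n = 16.11648 + 15.129975 = 31.246455 u
Mass defect Δm = 31.246455 − 30.96605 = 0.280405 u
E_B = 0.280405 × 931.5 = 261.197 MeV
Per nucleus in joules: 261.197 MeV × 1.602e-13 J/MeV = 4.1844e-11 J
Per mole: 4.1844e-11 J × 6.022e23 mol⁻¹ = 2.5198e+13 J/mol

2.52e+10 kJ/mol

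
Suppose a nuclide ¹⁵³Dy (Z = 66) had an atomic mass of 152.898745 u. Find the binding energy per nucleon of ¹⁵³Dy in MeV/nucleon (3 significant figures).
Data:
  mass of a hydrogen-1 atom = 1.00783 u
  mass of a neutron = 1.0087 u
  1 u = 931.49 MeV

Mass of separated nucleons = 66(1.00783) + 87(1.0087) = 66.51678 + 87.7569 = 154.27368 u
Δm = 154.27368 − 152.898745 = 1.374935 u
E_B = 1.374935 × 931.49 = 1280.74 MeV
Dividing by A = 153 gives 8.371 MeV per nucleon.

8.37 MeV/nucleon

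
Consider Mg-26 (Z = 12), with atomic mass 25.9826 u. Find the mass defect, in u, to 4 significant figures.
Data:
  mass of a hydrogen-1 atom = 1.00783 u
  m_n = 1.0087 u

With 12 protons and 14 neutrons (A = 26):
Mass of separated nucleons = 12(1.00783) + 14(1.0087) = 12.09396 + 14.1218 = 26.21576 u
The mass defect is 26.21576 − 25.9826 = 0.23316 u.

0.2332 u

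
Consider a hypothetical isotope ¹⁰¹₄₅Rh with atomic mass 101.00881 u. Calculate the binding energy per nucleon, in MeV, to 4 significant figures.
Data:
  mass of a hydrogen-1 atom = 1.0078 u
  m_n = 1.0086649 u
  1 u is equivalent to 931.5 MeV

7.631 MeV/nucleon

The nucleus contains 45 protons and 101 − 45 = 56 neutrons.
Mass of separated nucleons = 45(1.0078) + 56(1.0086649) = 45.3510 + 56.4852344 = 101.8362344 u
The mass defect is 101.8362344 − 101.00881 = 0.8274244 u.
E_B = 0.8274244 × 931.5 = 770.746 MeV
Dividing by A = 101 gives 7.631 MeV per nucleon.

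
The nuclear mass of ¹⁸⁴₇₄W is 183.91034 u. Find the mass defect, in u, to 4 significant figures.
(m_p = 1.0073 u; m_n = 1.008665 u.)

1.583 u

Mass of separated nucleons = 74(1.0073) + 110(1.008665) = 74.5402 + 110.953150 = 185.493350 u
Mass defect Δm = 185.493350 − 183.91034 = 1.583010 u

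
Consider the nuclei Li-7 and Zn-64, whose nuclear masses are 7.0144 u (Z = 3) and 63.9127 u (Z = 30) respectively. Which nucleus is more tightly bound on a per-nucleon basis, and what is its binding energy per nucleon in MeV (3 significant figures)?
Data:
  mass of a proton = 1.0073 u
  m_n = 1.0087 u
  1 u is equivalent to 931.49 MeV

Li-7: Σm = 3(1.0073) + 4(1.0087) = 7.0567 u; Δm = 0.0423 u; E_B = 39.402 MeV; E_B/A = 5.629 MeV
Zn-64: Σm = 30(1.0073) + 34(1.0087) = 64.5148 u; Δm = 0.6021 u; E_B = 560.85 MeV; E_B/A = 8.763 MeV
Zn-64 has the higher binding energy per nucleon, so it is the more tightly bound nucleus.

Zn-64; 8.76 MeV/nucleon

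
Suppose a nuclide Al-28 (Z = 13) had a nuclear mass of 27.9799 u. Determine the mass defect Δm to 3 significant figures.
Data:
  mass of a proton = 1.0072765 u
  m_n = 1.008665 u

0.245 u

Z = 13, so N = A − Z = 28 − 13 = 15.
Mass of separated nucleons = 13(1.0072765) + 15(1.008665) = 13.0945945 + 15.129975 = 28.2245695 u
Mass defect Δm = 28.2245695 − 27.9799 = 0.2446695 u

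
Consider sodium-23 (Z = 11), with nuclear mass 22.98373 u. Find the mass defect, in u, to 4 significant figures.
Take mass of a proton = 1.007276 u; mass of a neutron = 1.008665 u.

Z = 11, so N = A − Z = 23 − 11 = 12.
Total constituent mass: 11 × 1.007276 + 12 × 1.008665 = 23.184016 u
The mass defect is 23.184016 − 22.98373 = 0.200286 u.

0.2003 u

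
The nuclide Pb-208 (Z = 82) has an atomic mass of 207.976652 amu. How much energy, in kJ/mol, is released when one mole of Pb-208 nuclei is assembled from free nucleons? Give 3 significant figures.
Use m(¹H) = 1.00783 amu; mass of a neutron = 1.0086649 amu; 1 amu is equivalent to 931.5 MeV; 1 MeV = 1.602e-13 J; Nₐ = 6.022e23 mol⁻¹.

Z = 82, so N = A − Z = 208 − 82 = 126.
Σm = 82·m(¹H) + 126·m_n = 82.64206 + 127.0917774 = 209.7338374 amu
The mass defect is 209.7338374 − 207.976652 = 1.7571854 amu.
Converting to energy: 1.7571854 amu × 931.5 MeV/amu = 1636.82 MeV
Per nucleus in joules: 1636.82 MeV × 1.602e-13 J/MeV = 2.6222e-10 J
Per mole: 2.6222e-10 J × 6.022e23 mol⁻¹ = 1.5791e+14 J/mol

1.58e+11 kJ/mol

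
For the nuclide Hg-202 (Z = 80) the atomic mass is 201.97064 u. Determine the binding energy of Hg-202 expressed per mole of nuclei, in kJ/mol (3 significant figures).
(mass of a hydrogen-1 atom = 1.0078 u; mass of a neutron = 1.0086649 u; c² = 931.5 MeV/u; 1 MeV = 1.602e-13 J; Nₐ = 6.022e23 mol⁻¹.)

With 80 protons and 122 neutrons (A = 202):
Total constituent mass: 80 × 1.0078 + 122 × 1.0086649 = 203.6811178 u
The mass defect is 203.6811178 − 201.97064 = 1.7104778 u.
E_B = 1.7104778 × 931.5 = 1593.31 MeV
Per nucleus in joules: 1593.31 MeV × 1.602e-13 J/MeV = 2.5525e-10 J
Per mole: 2.5525e-10 J × 6.022e23 mol⁻¹ = 1.5371e+14 J/mol

1.54e+11 kJ/mol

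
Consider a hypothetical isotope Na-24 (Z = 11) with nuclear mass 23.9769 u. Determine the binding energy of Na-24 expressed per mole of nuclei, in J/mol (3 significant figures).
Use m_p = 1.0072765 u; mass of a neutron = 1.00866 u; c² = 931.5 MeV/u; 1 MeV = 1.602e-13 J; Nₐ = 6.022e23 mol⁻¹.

1.94e+13 J/mol

Σm = 11·m_p + 13·m_n = 11.0800415 + 13.11258 = 24.1926215 u
The mass defect is 24.1926215 − 23.9769 = 0.2157215 u.
E_B = 0.2157215 × 931.5 = 200.945 MeV
Per nucleus in joules: 200.945 MeV × 1.602e-13 J/MeV = 3.2191e-11 J
Per mole: 3.2191e-11 J × 6.022e23 mol⁻¹ = 1.9385e+13 J/mol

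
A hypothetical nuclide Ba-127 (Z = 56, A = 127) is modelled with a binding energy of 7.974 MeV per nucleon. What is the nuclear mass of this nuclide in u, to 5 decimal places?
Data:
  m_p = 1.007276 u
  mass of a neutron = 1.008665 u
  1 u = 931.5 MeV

Total binding energy = 127 × 7.974 = 1012.698 MeV
Mass defect = 1012.698 MeV / (931.5 MeV/u) = 1.0871691 u
Constituent mass = 56(1.007276) + 71(1.008665) = 128.022671 u
Nuclear mass = 128.022671 − 1.0871691 = 126.9355019 u ≈ 126.93550 u (to 5 decimal places)

126.93550 u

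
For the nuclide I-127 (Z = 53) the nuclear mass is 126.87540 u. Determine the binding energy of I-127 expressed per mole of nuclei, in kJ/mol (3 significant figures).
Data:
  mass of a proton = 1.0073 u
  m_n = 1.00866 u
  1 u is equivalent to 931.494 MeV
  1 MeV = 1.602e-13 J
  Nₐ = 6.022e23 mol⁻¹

1.04e+11 kJ/mol

Σm = 53·m_p + 74·m_n = 53.3869 + 74.64084 = 128.02774 u
Δm = 128.02774 − 126.87540 = 1.15234 u
E_B = 1.15234 × 931.494 = 1073.40 MeV
Per nucleus in joules: 1073.40 MeV × 1.602e-13 J/MeV = 1.7196e-10 J
Per mole: 1.7196e-10 J × 6.022e23 mol⁻¹ = 1.0355e+14 J/mol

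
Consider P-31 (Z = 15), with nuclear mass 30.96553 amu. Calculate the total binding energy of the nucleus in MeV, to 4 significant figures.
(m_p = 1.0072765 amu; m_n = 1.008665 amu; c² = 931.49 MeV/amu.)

With 15 protons and 16 neutrons (A = 31):
Σm = 15·m_p + 16·m_n = 15.1091475 + 16.138640 = 31.2477875 amu
Mass defect Δm = 31.2477875 − 30.96553 = 0.2822575 amu
E_B = 0.2822575 × 931.49 = 262.920 MeV

262.9 MeV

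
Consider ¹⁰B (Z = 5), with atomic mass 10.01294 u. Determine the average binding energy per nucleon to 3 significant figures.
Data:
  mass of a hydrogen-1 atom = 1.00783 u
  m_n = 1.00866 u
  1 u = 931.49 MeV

Z = 5, so N = A − Z = 10 − 5 = 5.
Mass of separated nucleons = 5(1.00783) + 5(1.00866) = 5.03915 + 5.04330 = 10.08245 u
Mass defect Δm = 10.08245 − 10.01294 = 0.06951 u
E_B = 0.06951 × 931.49 = 64.7479 MeV
Dividing by A = 10 gives 6.4748 MeV per nucleon.

6.47 MeV/nucleon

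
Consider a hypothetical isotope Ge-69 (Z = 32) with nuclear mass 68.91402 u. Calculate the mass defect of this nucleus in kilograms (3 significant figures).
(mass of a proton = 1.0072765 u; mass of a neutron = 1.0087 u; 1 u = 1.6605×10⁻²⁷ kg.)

Z = 32, so N = A − Z = 69 − 32 = 37.
Total constituent mass: 32 × 1.0072765 + 37 × 1.0087 = 69.5547480 u
Mass defect Δm = 69.5547480 − 68.91402 = 0.6407280 u
In SI units: 0.6407280 u × 1.6605×10⁻²⁷ kg/u = 1.0639e-27 kg

1.06e-27 kg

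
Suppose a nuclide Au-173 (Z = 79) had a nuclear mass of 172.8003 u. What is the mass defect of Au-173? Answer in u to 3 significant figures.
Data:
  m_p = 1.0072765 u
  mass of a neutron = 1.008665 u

1.59 u

With 79 protons and 94 neutrons (A = 173):
Mass of separated nucleons = 79(1.0072765) + 94(1.008665) = 79.5748435 + 94.814510 = 174.3893535 u
The mass defect is 174.3893535 − 172.8003 = 1.5890535 u.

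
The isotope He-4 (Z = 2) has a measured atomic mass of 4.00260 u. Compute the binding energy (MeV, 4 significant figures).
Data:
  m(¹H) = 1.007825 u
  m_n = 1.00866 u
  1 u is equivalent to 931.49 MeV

28.29 MeV

Z = 2, so N = A − Z = 4 − 2 = 2.
Σm = 2·m(¹H) + 2·m_n = 2.015650 + 2.01732 = 4.032970 u
Δm = 4.032970 − 4.00260 = 0.030370 u
E_B = 0.030370 × 931.49 = 28.2894 MeV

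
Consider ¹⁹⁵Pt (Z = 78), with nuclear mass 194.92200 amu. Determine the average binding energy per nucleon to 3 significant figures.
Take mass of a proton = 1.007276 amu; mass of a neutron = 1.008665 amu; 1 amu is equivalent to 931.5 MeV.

Mass of separated nucleons = 78(1.007276) + 117(1.008665) = 78.567528 + 118.013805 = 196.581333 amu
Mass defect Δm = 196.581333 − 194.92200 = 1.659333 amu
Binding energy = Δm·c² = 1.659333 × 931.5 MeV/amu = 1545.67 MeV
BE/A = 1545.67 MeV / 195 = 7.927 MeV/nucleon

7.93 MeV/nucleon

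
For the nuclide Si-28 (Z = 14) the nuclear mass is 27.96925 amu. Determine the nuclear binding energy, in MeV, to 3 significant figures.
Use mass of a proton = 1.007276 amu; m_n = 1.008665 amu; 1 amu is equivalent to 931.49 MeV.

237 MeV

With 14 protons and 14 neutrons (A = 28):
Σm = 14·m_p + 14·m_n = 14.101864 + 14.121310 = 28.223174 amu
Δm = 28.223174 − 27.96925 = 0.253924 amu
Converting to energy: 0.253924 amu × 931.49 MeV/amu = 236.528 MeV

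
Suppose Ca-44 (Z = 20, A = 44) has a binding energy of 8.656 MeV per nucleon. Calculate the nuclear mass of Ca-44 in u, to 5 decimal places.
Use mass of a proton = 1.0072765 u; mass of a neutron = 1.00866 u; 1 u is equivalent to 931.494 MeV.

Total binding energy = 44 × 8.656 = 380.864 MeV
Mass defect = 380.864 MeV / (931.494 MeV/u) = 0.4088743 u
Constituent mass = 20(1.0072765) + 24(1.00866) = 44.3533700 u
Nuclear mass = 44.3533700 − 0.4088743 = 43.9444957 u ≈ 43.94450 u (to 5 decimal places)

43.94450 u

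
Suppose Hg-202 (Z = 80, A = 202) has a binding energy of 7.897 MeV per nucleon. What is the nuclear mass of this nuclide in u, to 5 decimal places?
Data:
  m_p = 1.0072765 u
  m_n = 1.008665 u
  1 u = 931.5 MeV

Total binding energy = 202 × 7.897 = 1595.194 MeV
Mass defect = 1595.194 MeV / (931.5 MeV/u) = 1.7125003 u
Constituent mass = 80(1.0072765) + 122(1.008665) = 203.6392500 u
Nuclear mass = 203.6392500 − 1.7125003 = 201.9267497 u ≈ 201.92675 u (to 5 decimal places)

201.92675 u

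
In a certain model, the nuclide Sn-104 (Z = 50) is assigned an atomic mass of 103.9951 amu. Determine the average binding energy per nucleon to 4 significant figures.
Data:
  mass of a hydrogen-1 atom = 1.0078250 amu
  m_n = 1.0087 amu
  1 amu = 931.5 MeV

Σm = 50·m(¹H) + 54·m_n = 50.3912500 + 54.4698 = 104.8610500 amu
The mass defect is 104.8610500 − 103.9951 = 0.8659500 amu.
E_B = 0.8659500 × 931.5 = 806.632 MeV
Per nucleon: 806.632 / 104 = 7.756 MeV

7.756 MeV/nucleon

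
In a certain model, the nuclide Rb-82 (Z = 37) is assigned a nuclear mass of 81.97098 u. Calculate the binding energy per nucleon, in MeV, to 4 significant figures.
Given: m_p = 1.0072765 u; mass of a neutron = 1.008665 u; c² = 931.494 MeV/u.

Σm = 37·m_p + 45·m_n = 37.2692305 + 45.389925 = 82.6591555 u
Δm = 82.6591555 − 81.97098 = 0.6881755 u
Binding energy = Δm·c² = 0.6881755 × 931.494 MeV/u = 641.031 MeV
Per nucleon: 641.031 / 82 = 7.817 MeV

7.817 MeV/nucleon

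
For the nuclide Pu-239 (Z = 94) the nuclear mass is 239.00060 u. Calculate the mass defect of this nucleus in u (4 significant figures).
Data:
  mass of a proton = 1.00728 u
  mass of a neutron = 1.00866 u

1.939 u

The nucleus contains 94 protons and 239 − 94 = 145 neutrons.
Total constituent mass: 94 × 1.00728 + 145 × 1.00866 = 240.94002 u
The mass defect is 240.94002 − 239.00060 = 1.93942 u.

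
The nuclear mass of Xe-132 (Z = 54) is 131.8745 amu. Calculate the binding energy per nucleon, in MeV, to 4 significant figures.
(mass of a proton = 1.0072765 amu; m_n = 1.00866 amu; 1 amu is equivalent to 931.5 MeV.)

8.425 MeV/nucleon

Total constituent mass: 54 × 1.0072765 + 78 × 1.00866 = 133.0684110 amu
Mass defect Δm = 133.0684110 − 131.8745 = 1.1939110 amu
Binding energy = Δm·c² = 1.1939110 × 931.5 MeV/amu = 1112.13 MeV
BE/A = 1112.13 MeV / 132 = 8.425 MeV/nucleon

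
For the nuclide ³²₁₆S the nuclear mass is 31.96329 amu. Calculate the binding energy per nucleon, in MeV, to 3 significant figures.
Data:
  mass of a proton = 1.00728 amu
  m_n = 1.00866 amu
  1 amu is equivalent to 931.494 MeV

8.49 MeV/nucleon

Σm = 16·m_p + 16·m_n = 16.11648 + 16.13856 = 32.25504 amu
Δm = 32.25504 − 31.96329 = 0.29175 amu
Binding energy = Δm·c² = 0.29175 × 931.494 MeV/amu = 271.763 MeV
Per nucleon: 271.763 / 32 = 8.493 MeV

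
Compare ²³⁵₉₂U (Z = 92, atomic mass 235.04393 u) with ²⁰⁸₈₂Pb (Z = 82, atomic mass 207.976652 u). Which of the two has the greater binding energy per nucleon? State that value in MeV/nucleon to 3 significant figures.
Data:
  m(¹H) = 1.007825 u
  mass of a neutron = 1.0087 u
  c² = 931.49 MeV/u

²³⁵₉₂U: Σm = 92(1.007825) + 143(1.0087) = 236.964000 u; Δm = 1.920070 u; E_B = 1788.5 MeV; E_B/A = 7.611 MeV
²⁰⁸₈₂Pb: Σm = 82(1.007825) + 126(1.0087) = 209.737850 u; Δm = 1.761198 u; E_B = 1640.5 MeV; E_B/A = 7.887 MeV
²⁰⁸₈₂Pb has the higher binding energy per nucleon, so it is the more tightly bound nucleus.

²⁰⁸₈₂Pb; 7.89 MeV/nucleon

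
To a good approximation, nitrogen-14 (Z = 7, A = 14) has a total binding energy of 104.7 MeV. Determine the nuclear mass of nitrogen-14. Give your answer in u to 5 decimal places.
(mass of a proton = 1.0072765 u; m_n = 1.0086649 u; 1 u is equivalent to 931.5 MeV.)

13.99919 u

Mass defect = 104.7 MeV / (931.5 MeV/u) = 0.1123994 u
Constituent mass = 7(1.0072765) + 7(1.0086649) = 14.1115898 u
Nuclear mass = 14.1115898 − 0.1123994 = 13.9991904 u ≈ 13.99919 u (to 5 decimal places)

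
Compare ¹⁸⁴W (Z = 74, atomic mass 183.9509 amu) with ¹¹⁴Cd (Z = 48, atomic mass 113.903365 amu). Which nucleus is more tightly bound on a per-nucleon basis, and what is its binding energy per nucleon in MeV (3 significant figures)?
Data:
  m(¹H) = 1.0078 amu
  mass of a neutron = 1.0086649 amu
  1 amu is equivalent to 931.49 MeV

¹⁸⁴W: Σm = 74(1.0078) + 110(1.0086649) = 185.5303390 amu; Δm = 1.5794390 amu; E_B = 1471.2 MeV; E_B/A = 7.996 MeV
¹¹⁴Cd: Σm = 48(1.0078) + 66(1.0086649) = 114.9462834 amu; Δm = 1.0429184 amu; E_B = 971.47 MeV; E_B/A = 8.522 MeV
¹¹⁴Cd has the higher binding energy per nucleon, so it is the more tightly bound nucleus.

¹¹⁴Cd; 8.52 MeV/nucleon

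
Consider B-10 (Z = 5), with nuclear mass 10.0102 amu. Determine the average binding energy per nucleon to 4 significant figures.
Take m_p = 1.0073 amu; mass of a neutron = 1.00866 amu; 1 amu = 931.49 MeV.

With 5 protons and 5 neutrons (A = 10):
Total constituent mass: 5 × 1.0073 + 5 × 1.00866 = 10.07980 amu
Mass defect Δm = 10.07980 − 10.0102 = 0.06960 amu
E_B = 0.06960 × 931.49 = 64.8317 MeV
BE/A = 64.8317 MeV / 10 = 6.483 MeV/nucleon

6.483 MeV/nucleon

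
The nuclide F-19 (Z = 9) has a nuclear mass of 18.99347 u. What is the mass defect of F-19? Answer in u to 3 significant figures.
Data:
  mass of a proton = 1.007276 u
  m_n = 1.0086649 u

Total constituent mass: 9 × 1.007276 + 10 × 1.0086649 = 19.1521330 u
Δm = 19.1521330 − 18.99347 = 0.1586630 u

0.159 u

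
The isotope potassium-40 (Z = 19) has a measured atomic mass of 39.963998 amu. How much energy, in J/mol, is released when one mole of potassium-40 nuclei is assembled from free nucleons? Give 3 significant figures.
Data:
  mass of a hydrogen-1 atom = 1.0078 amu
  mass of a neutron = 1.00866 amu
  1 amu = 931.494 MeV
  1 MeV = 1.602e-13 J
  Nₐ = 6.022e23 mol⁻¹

3.29e+13 J/mol

The nucleus contains 19 protons and 40 − 19 = 21 neutrons.
Mass of separated nucleons = 19(1.0078) + 21(1.00866) = 19.1482 + 21.18186 = 40.33006 amu
The mass defect is 40.33006 − 39.963998 = 0.366062 amu.
Binding energy = Δm·c² = 0.366062 × 931.494 MeV/amu = 340.985 MeV
Per nucleus in joules: 340.985 MeV × 1.602e-13 J/MeV = 5.4626e-11 J
Per mole: 5.4626e-11 J × 6.022e23 mol⁻¹ = 3.2896e+13 J/mol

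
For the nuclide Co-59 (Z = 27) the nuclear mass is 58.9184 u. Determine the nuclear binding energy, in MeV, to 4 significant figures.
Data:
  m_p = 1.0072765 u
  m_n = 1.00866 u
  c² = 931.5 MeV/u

Σm = 27·m_p + 32·m_n = 27.1964655 + 32.27712 = 59.4735855 u
Mass defect Δm = 59.4735855 − 58.9184 = 0.5551855 u
Binding energy = Δm·c² = 0.5551855 × 931.5 MeV/u = 517.155 MeV

517.2 MeV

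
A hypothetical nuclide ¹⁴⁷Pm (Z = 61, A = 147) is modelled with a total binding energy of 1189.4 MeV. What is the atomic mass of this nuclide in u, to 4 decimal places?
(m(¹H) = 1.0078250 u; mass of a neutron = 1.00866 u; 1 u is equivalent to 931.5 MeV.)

Mass defect = 1189.4 MeV / (931.5 MeV/u) = 1.276865 u
Constituent mass = 61(1.0078250) + 86(1.00866) = 148.2220850 u
Atomic mass = 148.2220850 − 1.276865 = 146.9452200 u ≈ 146.9452 u (to 4 decimal places)

146.9452 u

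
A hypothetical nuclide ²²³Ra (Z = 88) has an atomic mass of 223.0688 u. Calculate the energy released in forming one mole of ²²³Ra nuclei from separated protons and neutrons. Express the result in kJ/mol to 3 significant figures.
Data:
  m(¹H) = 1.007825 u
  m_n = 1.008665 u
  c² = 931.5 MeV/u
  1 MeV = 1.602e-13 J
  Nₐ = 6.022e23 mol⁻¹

1.61e+11 kJ/mol

Z = 88, so N = A − Z = 223 − 88 = 135.
Total constituent mass: 88 × 1.007825 + 135 × 1.008665 = 224.858375 u
The mass defect is 224.858375 − 223.0688 = 1.789575 u.
Binding energy = Δm·c² = 1.789575 × 931.5 MeV/u = 1666.99 MeV
Per nucleus in joules: 1666.99 MeV × 1.602e-13 J/MeV = 2.6705e-10 J
Per mole: 2.6705e-10 J × 6.022e23 mol⁻¹ = 1.6082e+14 J/mol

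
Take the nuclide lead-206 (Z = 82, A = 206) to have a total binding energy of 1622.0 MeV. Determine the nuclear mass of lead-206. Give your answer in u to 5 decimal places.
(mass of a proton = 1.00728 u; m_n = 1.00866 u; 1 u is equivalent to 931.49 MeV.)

Mass defect = 1622.0 MeV / (931.49 MeV/u) = 1.7412962 u
Constituent mass = 82(1.00728) + 124(1.00866) = 207.67080 u
Nuclear mass = 207.67080 − 1.7412962 = 205.9295038 u ≈ 205.92950 u (to 5 decimal places)

205.92950 u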